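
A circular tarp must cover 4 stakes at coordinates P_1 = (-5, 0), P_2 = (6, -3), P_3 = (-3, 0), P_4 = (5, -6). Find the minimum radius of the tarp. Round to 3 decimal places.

The minimum enclosing circle of a finite set is fixed by two of the points (as a diameter) or three (as a circumcircle).
The minimum enclosing circle is determined by three boundary points: P_1, P_2, P_4.
Their circumcentre is (1/6, -49/18) with r² = 5525/162.
The farthest remaining point P_3 is at distance² 2825/162 ≤ 5525/162.
r = √(5525/162) ≈ 5.840.

5.840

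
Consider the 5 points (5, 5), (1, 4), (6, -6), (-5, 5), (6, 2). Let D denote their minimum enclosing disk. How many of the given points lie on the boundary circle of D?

2

The farthest pair is (6, -6)–(-5, 5) with squared distance 242. The circle on this segment as diameter has centre (0.5, -0.5) and r² = 242/4 = 60.5.
Check (5, 5): distance² to centre = 50.5 ≤ 60.5, so it lies inside.
All remaining points lie in this disk, and no smaller disk contains both endpoints, so this is the minimum enclosing circle.
The points at distance exactly r from the centre are (6, -6), (-5, 5) — 2 points.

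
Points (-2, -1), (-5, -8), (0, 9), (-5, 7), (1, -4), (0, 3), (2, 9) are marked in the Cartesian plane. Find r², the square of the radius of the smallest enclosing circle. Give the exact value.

84.5

By Welzl's lemma the MEC is supported by two points (diametrically opposite) or three points (on a circumcircle).
The farthest pair is (-5, -8)–(2, 9) with squared distance 338. The circle on this segment as diameter has centre (-1.5, 0.5) and r² = 338/4 = 84.5.
Check (-2, -1): distance² to centre = 2.5 ≤ 84.5, so it lies inside.
All remaining points lie in this disk, and no smaller disk contains both endpoints, so this is the minimum enclosing circle.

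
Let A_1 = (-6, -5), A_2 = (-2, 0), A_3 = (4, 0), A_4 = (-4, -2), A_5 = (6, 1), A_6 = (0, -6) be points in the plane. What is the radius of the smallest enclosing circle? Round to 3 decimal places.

A smallest enclosing disk is always determined by at most three of the input points on its boundary.
The farthest pair is A_1–A_5 with squared distance 180. The circle on this segment as diameter has centre (0, -2) and r² = 180/4 = 45.
Check A_2: distance² to centre = 8 ≤ 45, so it lies inside.
All remaining points lie in this disk, and no smaller disk contains both endpoints, so this is the minimum enclosing circle.
r = √45 ≈ 6.708.

6.708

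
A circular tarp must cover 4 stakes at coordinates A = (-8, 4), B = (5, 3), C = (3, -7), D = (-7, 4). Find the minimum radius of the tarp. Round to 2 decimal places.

The minimum enclosing circle of a finite set is fixed by two of the points (as a diameter) or three (as a circumcircle).
The minimum enclosing circle is determined by three boundary points: A, B, C.
Their circumcentre is (-11/6, -5/6) with r² = 1105/18.
The farthest remaining point D is at distance² 901/18 ≤ 1105/18.
r = √(1105/18) ≈ 7.84.

7.84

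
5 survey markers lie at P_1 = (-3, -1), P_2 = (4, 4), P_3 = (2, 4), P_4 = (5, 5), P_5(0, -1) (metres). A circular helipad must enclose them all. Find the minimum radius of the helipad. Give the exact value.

A smallest enclosing disk is always determined by at most three of the input points on its boundary.
The farthest pair is P_1–P_4 with squared distance 100. The circle on this segment as diameter has centre (1, 2) and r² = 100/4 = 25.
Check P_2: distance² to centre = 13 ≤ 25, so it lies inside.
All remaining points lie in this disk, and no smaller disk contains both endpoints, so this is the minimum enclosing circle.
r = √25 = 5.

5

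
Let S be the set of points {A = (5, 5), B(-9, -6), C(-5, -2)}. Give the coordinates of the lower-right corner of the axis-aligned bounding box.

x-range [-9, 5], y-range [-6, 5].
The lower-right corner is (5, -6).

(5, -6)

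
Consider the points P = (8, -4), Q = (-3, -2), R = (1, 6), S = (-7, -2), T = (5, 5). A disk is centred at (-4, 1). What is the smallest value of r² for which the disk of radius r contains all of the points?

169

The required radius is the distance from (-4, 1) to the farthest point.
Squared distances: 169, 10, 50, 18, 97.
Maximum is 169, attained at P.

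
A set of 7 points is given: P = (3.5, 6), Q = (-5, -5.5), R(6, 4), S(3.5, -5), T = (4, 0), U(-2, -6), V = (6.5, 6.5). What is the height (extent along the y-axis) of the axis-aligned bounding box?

12.5

max y = 6.5, min y = -6, so height = 12.5.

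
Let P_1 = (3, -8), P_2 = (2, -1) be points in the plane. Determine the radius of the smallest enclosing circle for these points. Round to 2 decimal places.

3.54

The smallest circle enclosing two points has them as diameter endpoints.
Centre = midpoint = (2.5, -4.5); r² = |P_1P_2|²/4 = 50/4 = 12.5.
r = √(12.5) ≈ 3.54.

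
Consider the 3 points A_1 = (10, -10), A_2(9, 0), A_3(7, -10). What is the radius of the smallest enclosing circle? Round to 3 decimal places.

5.124

Side lengths²: A_1A_2² = 101, A_1A_3² = 9, A_2A_3² = 104.
Since A_2A_3² = 104 < 101 + 9 = 110, the triangle is acute, so the smallest enclosing circle is the circumcircle.
Circumcentre = (8.5, -5.1), r² = 26.26.
r = √(26.26) ≈ 5.124.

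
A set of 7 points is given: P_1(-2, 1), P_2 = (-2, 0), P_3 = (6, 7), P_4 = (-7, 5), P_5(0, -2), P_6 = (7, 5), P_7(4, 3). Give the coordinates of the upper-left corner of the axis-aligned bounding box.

(-7, 7)

x-range [-7, 7], y-range [-2, 7].
The upper-left corner is (-7, 7).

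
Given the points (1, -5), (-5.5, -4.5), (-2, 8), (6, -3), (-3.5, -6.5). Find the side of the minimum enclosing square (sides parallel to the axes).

The bounding box has width 11.5 and height 14.5.
An axis-aligned square enclosing the set must have side ≥ max(width, height).
So the minimum side is max(11.5, 14.5) = 14.5.

14.5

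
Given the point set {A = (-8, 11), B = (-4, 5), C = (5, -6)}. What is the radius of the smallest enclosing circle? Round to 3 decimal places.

Side lengths²: AB² = 52, AC² = 458, BC² = 202.
Since AC² = 458 ≥ 202 + 52 = 254, the angle opposite AC is not acute, so the smallest enclosing circle has AC as diameter.
Centre = midpoint of AC = (-1.5, 2.5), r² = 458/4 = 114.5.
r = √(114.5) ≈ 10.700.

10.700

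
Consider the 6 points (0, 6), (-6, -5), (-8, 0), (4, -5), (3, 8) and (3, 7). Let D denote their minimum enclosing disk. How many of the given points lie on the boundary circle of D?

3

A smallest enclosing disk is always determined by at most three of the input points on its boundary.
The minimum enclosing circle is determined by three boundary points: (-6, -5), (4, -5), (3, 8).
Their circumcentre is (-1, 15/13) with r² = 10625/169.
The farthest remaining point (-8, 0) is at distance² 8506/169 ≤ 10625/169.
The points at distance exactly r from the centre are (-6, -5), (4, -5), (3, 8) — 3 points.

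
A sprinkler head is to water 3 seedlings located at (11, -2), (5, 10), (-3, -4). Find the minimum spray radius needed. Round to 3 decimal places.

8.498

Call the three points A, B, C in the order given.
Side lengths²: AB² = 180, AC² = 200, BC² = 260.
Since BC² = 260 < 200 + 180 = 380, the triangle is acute, so the smallest enclosing circle is the circumcircle.
Circumcentre = (10/3, 5/3), r² = 650/9.
r = √(650/9) ≈ 8.498.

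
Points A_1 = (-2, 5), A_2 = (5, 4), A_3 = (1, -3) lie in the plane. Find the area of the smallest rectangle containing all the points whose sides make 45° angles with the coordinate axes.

60.5

In coordinates u = x + y, v = x − y the rectangle is axis-aligned; the map (x,y)→(u,v) scales areas by 2.
u-values: 3, 9, -2; range = 9 − (-2) = 11.
v-values: -7, 1, 4; range = 4 − (-7) = 11.
Area = (11 × 11) / 2 = 60.5.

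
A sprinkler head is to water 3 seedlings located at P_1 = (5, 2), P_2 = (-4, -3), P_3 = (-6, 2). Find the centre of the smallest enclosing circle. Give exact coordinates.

(-0.5, 1.3)

Side lengths²: P_1P_2² = 106, P_1P_3² = 121, P_2P_3² = 29.
Since P_1P_3² = 121 < 106 + 29 = 135, the triangle is acute, so the smallest enclosing circle is the circumcircle.
Circumcentre = (-0.5, 1.3), r² = 30.74.
Centre = (-0.5, 1.3).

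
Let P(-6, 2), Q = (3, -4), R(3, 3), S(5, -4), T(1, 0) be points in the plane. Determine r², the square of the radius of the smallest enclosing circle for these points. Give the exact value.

39.25

A smallest enclosing disk is always determined by at most three of the input points on its boundary.
The farthest pair is P–S with squared distance 157. The circle on this segment as diameter has centre (-0.5, -1) and r² = 157/4 = 39.25.
Check Q: distance² to centre = 21.25 ≤ 39.25, so it lies inside.
All remaining points lie in this disk, and no smaller disk contains both endpoints, so this is the minimum enclosing circle.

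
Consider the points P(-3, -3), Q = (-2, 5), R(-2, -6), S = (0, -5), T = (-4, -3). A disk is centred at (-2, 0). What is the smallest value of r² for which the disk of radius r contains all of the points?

The required radius is the distance from (-2, 0) to the farthest point.
Squared distances: 10, 25, 36, 29, 13.
Maximum is 36, attained at R.

36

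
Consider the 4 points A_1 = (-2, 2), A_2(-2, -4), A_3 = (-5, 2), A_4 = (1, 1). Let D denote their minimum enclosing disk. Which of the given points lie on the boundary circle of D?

A_2, A_3, A_4

By Welzl's lemma the MEC is supported by two points (diametrically opposite) or three points (on a circumcircle).
The minimum enclosing circle is determined by three boundary points: A_2, A_3, A_4.
Their circumcentre is (-51/22, -9/22) with r² = 3145/242.
The farthest remaining point A_1 is at distance² 1429/242 ≤ 3145/242.
The points at distance exactly r from the centre are A_2, A_3, A_4 — 3 points.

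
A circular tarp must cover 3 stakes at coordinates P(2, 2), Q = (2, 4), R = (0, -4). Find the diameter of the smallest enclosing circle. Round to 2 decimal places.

8.25

Side lengths²: PQ² = 4, PR² = 40, QR² = 68.
Since QR² = 68 ≥ 40 + 4 = 44, the angle opposite QR is not acute, so the smallest enclosing circle has QR as diameter.
Centre = midpoint of QR = (1, 0), r² = 68/4 = 17.
Diameter = 2r = 2√17 ≈ 8.25.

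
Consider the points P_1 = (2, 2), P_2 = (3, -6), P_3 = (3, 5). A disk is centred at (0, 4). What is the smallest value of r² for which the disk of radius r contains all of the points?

The required radius is the distance from (0, 4) to the farthest point.
Squared distances: 8, 109, 10.
Maximum is 109, attained at P_2.

109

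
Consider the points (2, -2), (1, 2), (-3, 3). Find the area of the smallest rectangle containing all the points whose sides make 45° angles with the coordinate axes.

In coordinates u = x + y, v = x − y the rectangle is axis-aligned; the map (x,y)→(u,v) scales areas by 2.
u-values: 0, 3, 0; range = 3 − 0 = 3.
v-values: 4, -1, -6; range = 4 − (-6) = 10.
Area = (3 × 10) / 2 = 15.

15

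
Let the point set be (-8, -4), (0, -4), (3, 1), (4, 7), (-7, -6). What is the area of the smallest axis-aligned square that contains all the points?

169

The bounding box has width 12 and height 13.
An axis-aligned square enclosing the set must have side ≥ max(width, height).
So the minimum side is max(12, 13) = 13.
Area = 13² = 169.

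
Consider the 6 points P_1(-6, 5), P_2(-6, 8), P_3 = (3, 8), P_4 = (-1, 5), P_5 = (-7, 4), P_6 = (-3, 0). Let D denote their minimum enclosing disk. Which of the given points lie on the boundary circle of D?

P_3, P_5, P_6

By Welzl's lemma the MEC is supported by two points (diametrically opposite) or three points (on a circumcircle).
The minimum enclosing circle is determined by three boundary points: P_3, P_5, P_6.
Their circumcentre is (-12/7, 37/7) with r² = 1450/49.
The farthest remaining point P_2 is at distance² 1261/49 ≤ 1450/49.
The points at distance exactly r from the centre are P_3, P_5, P_6 — 3 points.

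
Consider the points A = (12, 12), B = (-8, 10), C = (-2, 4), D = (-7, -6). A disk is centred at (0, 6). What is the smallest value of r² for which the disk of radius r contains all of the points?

193

The required radius is the distance from (0, 6) to the farthest point.
Squared distances: 180, 80, 8, 193.
Maximum is 193, attained at D.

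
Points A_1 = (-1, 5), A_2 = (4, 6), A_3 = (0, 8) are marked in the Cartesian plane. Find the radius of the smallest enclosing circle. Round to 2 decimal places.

2.58

Side lengths²: A_1A_2² = 26, A_1A_3² = 10, A_2A_3² = 20.
Since A_1A_2² = 26 < 20 + 10 = 30, the triangle is acute, so the smallest enclosing circle is the circumcircle.
Circumcentre = (10/7, 41/7), r² = 325/49.
r = √(325/49) ≈ 2.58.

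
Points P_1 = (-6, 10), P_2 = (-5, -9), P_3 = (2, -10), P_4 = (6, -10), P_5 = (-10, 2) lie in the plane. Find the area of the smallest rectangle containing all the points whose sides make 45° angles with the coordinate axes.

288

In coordinates u = x + y, v = x − y the rectangle is axis-aligned; the map (x,y)→(u,v) scales areas by 2.
u-values: 4, -14, -8, -4, -8; range = 4 − (-14) = 18.
v-values: -16, 4, 12, 16, -12; range = 16 − (-16) = 32.
Area = (18 × 32) / 2 = 288.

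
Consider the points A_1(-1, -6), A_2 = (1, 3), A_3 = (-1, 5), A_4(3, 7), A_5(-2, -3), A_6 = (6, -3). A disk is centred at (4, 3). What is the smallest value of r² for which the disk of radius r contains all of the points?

The required radius is the distance from (4, 3) to the farthest point.
Squared distances: 106, 9, 29, 17, 72, 40.
Maximum is 106, attained at A_1.

106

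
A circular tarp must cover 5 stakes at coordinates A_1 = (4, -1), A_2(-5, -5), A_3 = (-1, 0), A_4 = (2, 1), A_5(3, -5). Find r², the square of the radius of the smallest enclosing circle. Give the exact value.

By Welzl's lemma the MEC is supported by two points (diametrically opposite) or three points (on a circumcircle).
The farthest pair is A_1–A_2 with squared distance 97. The circle on this segment as diameter has centre (-0.5, -3) and r² = 97/4 = 24.25.
Check A_3: distance² to centre = 9.25 ≤ 24.25, so it lies inside.
All remaining points lie in this disk, and no smaller disk contains both endpoints, so this is the minimum enclosing circle.

24.25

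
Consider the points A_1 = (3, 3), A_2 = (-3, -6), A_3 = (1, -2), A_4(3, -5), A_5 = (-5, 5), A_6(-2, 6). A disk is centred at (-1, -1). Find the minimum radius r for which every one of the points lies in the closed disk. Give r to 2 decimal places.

7.21

The required radius is the distance from (-1, -1) to the farthest point.
Squared distances: 32, 29, 5, 32, 52, 50.
Maximum is 52, attained at A_5.
r = √52 ≈ 7.21.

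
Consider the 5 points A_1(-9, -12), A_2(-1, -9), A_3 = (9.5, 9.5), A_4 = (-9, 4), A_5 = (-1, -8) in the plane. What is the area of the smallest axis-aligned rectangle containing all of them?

x ranges over [-9, 9.5], width 18.5.
y ranges over [-12, 9.5], height 21.5.
Area = 18.5 × 21.5 = 397.75.

397.75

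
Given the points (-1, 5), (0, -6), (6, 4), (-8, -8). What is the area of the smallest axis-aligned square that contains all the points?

The bounding box has width 14 and height 13.
An axis-aligned square enclosing the set must have side ≥ max(width, height).
So the minimum side is max(14, 13) = 14.
Area = 14² = 196.

196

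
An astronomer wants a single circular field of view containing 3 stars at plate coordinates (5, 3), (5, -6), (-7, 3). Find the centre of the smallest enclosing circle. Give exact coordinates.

Call the three points A, B, C in the order given.
Side lengths²: AB² = 81, AC² = 144, BC² = 225.
Since BC² = 225 ≥ 144 + 81 = 225, the angle opposite BC is not acute, so the smallest enclosing circle has BC as diameter.
Centre = midpoint of BC = (-1, -1.5), r² = 225/4 = 56.25.
Centre = (-1, -1.5).

(-1, -1.5)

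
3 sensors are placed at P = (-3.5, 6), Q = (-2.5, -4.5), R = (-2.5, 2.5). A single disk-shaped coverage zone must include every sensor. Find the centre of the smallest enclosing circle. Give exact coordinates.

(-3, 0.75)

Side lengths²: PQ² = 111.25, PR² = 13.25, QR² = 49.
Since PQ² = 111.25 ≥ 49 + 13.25 = 62.25, the angle opposite PQ is not acute, so the smallest enclosing circle has PQ as diameter.
Centre = midpoint of PQ = (-3, 0.75), r² = 111.25/4 = 27.8125.
Centre = (-3, 0.75).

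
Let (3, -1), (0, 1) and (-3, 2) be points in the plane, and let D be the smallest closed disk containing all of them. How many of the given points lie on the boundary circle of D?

2

Call the three points A, B, C in the order given.
Side lengths²: AB² = 13, AC² = 45, BC² = 10.
Since AC² = 45 ≥ 13 + 10 = 23, the angle opposite AC is not acute, so the smallest enclosing circle has AC as diameter.
Centre = midpoint of AC = (0, 0.5), r² = 45/4 = 11.25.
The points at distance exactly r from the centre are (3, -1), (-3, 2) — 2 points.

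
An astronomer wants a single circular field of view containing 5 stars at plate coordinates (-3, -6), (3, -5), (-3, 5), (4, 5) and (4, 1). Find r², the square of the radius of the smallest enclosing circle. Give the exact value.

42.5

The farthest pair is (-3, -6)–(4, 5) with squared distance 170. The circle on this segment as diameter has centre (0.5, -0.5) and r² = 170/4 = 42.5.
Check (3, -5): distance² to centre = 26.5 ≤ 42.5, so it lies inside.
All remaining points lie in this disk, and no smaller disk contains both endpoints, so this is the minimum enclosing circle.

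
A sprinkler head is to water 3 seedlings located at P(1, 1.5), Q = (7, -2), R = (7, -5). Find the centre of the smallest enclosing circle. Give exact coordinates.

(4, -1.75)

Side lengths²: PQ² = 48.25, PR² = 78.25, QR² = 9.
Since PR² = 78.25 ≥ 48.25 + 9 = 57.25, the angle opposite PR is not acute, so the smallest enclosing circle has PR as diameter.
Centre = midpoint of PR = (4, -1.75), r² = 78.25/4 = 19.5625.
Centre = (4, -1.75).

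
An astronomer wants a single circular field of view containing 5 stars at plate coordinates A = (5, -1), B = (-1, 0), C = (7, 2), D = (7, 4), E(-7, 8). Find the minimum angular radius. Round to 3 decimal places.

By Welzl's lemma the MEC is supported by two points (diametrically opposite) or three points (on a circumcircle).
The minimum enclosing circle is determined by three boundary points: A, C, E.
Their circumcentre is (-1/6, 83/18) with r² = 9425/162.
The farthest remaining point D is at distance² 8381/162 ≤ 9425/162.
r = √(9425/162) ≈ 7.628.

7.628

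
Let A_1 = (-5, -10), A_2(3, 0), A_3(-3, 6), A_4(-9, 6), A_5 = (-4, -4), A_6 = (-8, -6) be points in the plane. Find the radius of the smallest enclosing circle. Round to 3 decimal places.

The minimum enclosing circle is determined by three boundary points: A_1, A_2, A_4.
Their circumcentre is (-37/7, -11/7) with r² = 3485/49.
The farthest remaining point A_3 is at distance² 3065/49 ≤ 3485/49.
r = √(3485/49) ≈ 8.433.

8.433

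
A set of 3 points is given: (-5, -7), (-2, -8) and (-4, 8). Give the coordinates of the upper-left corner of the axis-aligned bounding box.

(-5, 8)

x-range [-5, -2], y-range [-8, 8].
The upper-left corner is (-5, 8).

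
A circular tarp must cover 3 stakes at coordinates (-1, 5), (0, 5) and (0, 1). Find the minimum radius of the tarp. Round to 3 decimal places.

Call the three points A, B, C in the order given.
Side lengths²: AB² = 1, AC² = 17, BC² = 16.
Since AC² = 17 ≥ 16 + 1 = 17, the angle opposite AC is not acute, so the smallest enclosing circle has AC as diameter.
Centre = midpoint of AC = (-0.5, 3), r² = 17/4 = 4.25.
r = √(4.25) ≈ 2.062.

2.062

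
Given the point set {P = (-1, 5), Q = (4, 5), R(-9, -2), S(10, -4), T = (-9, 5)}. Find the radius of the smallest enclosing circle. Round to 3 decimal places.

10.512

By Welzl's lemma the MEC is supported by two points (diametrically opposite) or three points (on a circumcircle).
The farthest pair is S–T with squared distance 442. The circle on this segment as diameter has centre (0.5, 0.5) and r² = 442/4 = 110.5.
Check P: distance² to centre = 22.5 ≤ 110.5, so it lies inside.
All remaining points lie in this disk, and no smaller disk contains both endpoints, so this is the minimum enclosing circle.
r = √(110.5) ≈ 10.512.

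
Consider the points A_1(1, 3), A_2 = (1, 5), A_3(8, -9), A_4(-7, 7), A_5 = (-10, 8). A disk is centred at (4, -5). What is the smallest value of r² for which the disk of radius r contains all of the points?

365

The required radius is the distance from (4, -5) to the farthest point.
Squared distances: 73, 109, 32, 265, 365.
Maximum is 365, attained at A_5.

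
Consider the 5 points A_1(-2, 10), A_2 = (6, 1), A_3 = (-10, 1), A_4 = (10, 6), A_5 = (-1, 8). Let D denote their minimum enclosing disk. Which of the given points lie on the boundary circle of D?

A_3, A_4

By Welzl's lemma the MEC is supported by two points (diametrically opposite) or three points (on a circumcircle).
The farthest pair is A_3–A_4 with squared distance 425. The circle on this segment as diameter has centre (0, 3.5) and r² = 425/4 = 106.25.
Check A_1: distance² to centre = 46.25 ≤ 106.25, so it lies inside.
All remaining points lie in this disk, and no smaller disk contains both endpoints, so this is the minimum enclosing circle.
The points at distance exactly r from the centre are A_3, A_4 — 2 points.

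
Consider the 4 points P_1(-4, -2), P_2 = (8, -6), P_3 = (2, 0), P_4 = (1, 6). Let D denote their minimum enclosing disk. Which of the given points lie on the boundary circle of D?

P_1, P_2, P_4

A smallest enclosing disk is always determined by at most three of the input points on its boundary.
The minimum enclosing circle is determined by three boundary points: P_1, P_2, P_4.
Their circumcentre is (177/58, -49/58) with r² = 85885/1682.
The farthest remaining point P_3 is at distance² 3061/1682 ≤ 85885/1682.
The points at distance exactly r from the centre are P_1, P_2, P_4 — 3 points.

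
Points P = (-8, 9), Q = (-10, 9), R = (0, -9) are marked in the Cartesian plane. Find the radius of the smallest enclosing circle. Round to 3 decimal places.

Side lengths²: PQ² = 4, PR² = 388, QR² = 424.
Since QR² = 424 ≥ 388 + 4 = 392, the angle opposite QR is not acute, so the smallest enclosing circle has QR as diameter.
Centre = midpoint of QR = (-5, 0), r² = 424/4 = 106.
r = √106 ≈ 10.296.

10.296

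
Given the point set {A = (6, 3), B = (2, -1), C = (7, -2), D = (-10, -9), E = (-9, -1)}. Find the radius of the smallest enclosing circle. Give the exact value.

A smallest enclosing disk is always determined by at most three of the input points on its boundary.
The farthest pair is A–D with squared distance 400. The circle on this segment as diameter has centre (-2, -3) and r² = 400/4 = 100.
Check B: distance² to centre = 20 ≤ 100, so it lies inside.
All remaining points lie in this disk, and no smaller disk contains both endpoints, so this is the minimum enclosing circle.
r = √100 = 10.

10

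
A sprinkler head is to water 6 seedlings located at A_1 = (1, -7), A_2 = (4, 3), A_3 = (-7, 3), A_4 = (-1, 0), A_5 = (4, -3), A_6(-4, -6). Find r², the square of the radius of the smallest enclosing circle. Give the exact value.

The minimum enclosing circle is determined by three boundary points: A_1, A_2, A_3.
Their circumcentre is (-1.5, -0.8) with r² = 44.69.
The farthest remaining point A_5 is at distance² 35.09 ≤ 44.69.

44.69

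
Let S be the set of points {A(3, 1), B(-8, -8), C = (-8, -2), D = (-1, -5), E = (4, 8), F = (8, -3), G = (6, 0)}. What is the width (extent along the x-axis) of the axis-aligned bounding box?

16

max x = 8, min x = -8, so width = 16.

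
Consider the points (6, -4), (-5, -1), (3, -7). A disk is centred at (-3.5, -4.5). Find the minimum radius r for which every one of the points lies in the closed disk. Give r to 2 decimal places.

9.51

The required radius is the distance from (-3.5, -4.5) to the farthest point.
Squared distances: 90.5, 14.5, 48.5.
Maximum is 90.5, attained at (6, -4).
r = √(90.5) ≈ 9.51.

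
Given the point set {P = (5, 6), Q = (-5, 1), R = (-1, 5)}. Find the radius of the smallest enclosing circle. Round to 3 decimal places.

5.590

Side lengths²: PQ² = 125, PR² = 37, QR² = 32.
Since PQ² = 125 ≥ 37 + 32 = 69, the angle opposite PQ is not acute, so the smallest enclosing circle has PQ as diameter.
Centre = midpoint of PQ = (0, 3.5), r² = 125/4 = 31.25.
r = √(31.25) ≈ 5.590.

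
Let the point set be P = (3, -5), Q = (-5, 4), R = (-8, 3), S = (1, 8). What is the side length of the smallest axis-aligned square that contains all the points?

The bounding box has width 11 and height 13.
An axis-aligned square enclosing the set must have side ≥ max(width, height).
So the minimum side is max(11, 13) = 13.

13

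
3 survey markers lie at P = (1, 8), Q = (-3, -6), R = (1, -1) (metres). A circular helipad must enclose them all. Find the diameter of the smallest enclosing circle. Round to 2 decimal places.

Side lengths²: PQ² = 212, PR² = 81, QR² = 41.
Since PQ² = 212 ≥ 81 + 41 = 122, the angle opposite PQ is not acute, so the smallest enclosing circle has PQ as diameter.
Centre = midpoint of PQ = (-1, 1), r² = 212/4 = 53.
Diameter = 2r = 2√53 ≈ 14.56.

14.56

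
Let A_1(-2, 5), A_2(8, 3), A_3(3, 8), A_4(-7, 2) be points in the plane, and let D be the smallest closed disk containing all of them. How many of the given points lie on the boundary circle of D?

2

By Welzl's lemma the MEC is supported by two points (diametrically opposite) or three points (on a circumcircle).
The farthest pair is A_2–A_4 with squared distance 226. The circle on this segment as diameter has centre (0.5, 2.5) and r² = 226/4 = 56.5.
Check A_1: distance² to centre = 12.5 ≤ 56.5, so it lies inside.
All remaining points lie in this disk, and no smaller disk contains both endpoints, so this is the minimum enclosing circle.
The points at distance exactly r from the centre are A_2, A_4 — 2 points.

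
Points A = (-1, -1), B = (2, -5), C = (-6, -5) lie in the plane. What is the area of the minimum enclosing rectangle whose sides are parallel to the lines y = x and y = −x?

In coordinates u = x + y, v = x − y the rectangle is axis-aligned; the map (x,y)→(u,v) scales areas by 2.
u-values: -2, -3, -11; range = -2 − (-11) = 9.
v-values: 0, 7, -1; range = 7 − (-1) = 8.
Area = (9 × 8) / 2 = 36.

36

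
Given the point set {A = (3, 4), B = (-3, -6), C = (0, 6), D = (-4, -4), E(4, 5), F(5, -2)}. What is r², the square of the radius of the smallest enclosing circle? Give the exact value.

A smallest enclosing disk is always determined by at most three of the input points on its boundary.
The farthest pair is B–E with squared distance 170. The circle on this segment as diameter has centre (0.5, -0.5) and r² = 170/4 = 42.5.
Check A: distance² to centre = 26.5 ≤ 42.5, so it lies inside.
All remaining points lie in this disk, and no smaller disk contains both endpoints, so this is the minimum enclosing circle.

42.5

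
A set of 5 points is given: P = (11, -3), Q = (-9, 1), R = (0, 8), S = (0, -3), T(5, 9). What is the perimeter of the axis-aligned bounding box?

Width = max x − min x = 11 − (-9) = 20.
Height = max y − min y = 9 − (-3) = 12.
Perimeter = 2(20 + 12) = 64.

64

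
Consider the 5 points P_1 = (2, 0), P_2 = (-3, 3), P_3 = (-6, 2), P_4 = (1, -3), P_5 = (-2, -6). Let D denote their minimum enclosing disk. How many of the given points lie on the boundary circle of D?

The minimum enclosing circle of a finite set is fixed by two of the points (as a diameter) or three (as a circumcircle).
The minimum enclosing circle is determined by three boundary points: P_1, P_3, P_5.
Their circumcentre is (-18/7, -9/7) with r² = 1105/49.
The farthest remaining point P_2 is at distance² 909/49 ≤ 1105/49.
The points at distance exactly r from the centre are P_1, P_3, P_5 — 3 points.

3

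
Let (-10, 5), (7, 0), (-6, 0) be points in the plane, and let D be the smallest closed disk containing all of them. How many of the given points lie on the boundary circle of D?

2

Call the three points A, B, C in the order given.
Side lengths²: AB² = 314, AC² = 41, BC² = 169.
Since AB² = 314 ≥ 169 + 41 = 210, the angle opposite AB is not acute, so the smallest enclosing circle has AB as diameter.
Centre = midpoint of AB = (-1.5, 2.5), r² = 314/4 = 78.5.
The points at distance exactly r from the centre are (-10, 5), (7, 0) — 2 points.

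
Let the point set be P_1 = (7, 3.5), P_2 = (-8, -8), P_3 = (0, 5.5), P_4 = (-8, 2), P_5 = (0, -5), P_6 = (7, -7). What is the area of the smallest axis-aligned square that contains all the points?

The bounding box has width 15 and height 13.5.
An axis-aligned square enclosing the set must have side ≥ max(width, height).
So the minimum side is max(15, 13.5) = 15.
Area = 15² = 225.

225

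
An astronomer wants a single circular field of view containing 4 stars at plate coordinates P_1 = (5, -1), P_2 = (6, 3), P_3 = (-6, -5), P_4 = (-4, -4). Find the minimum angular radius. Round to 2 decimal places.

A smallest enclosing disk is always determined by at most three of the input points on its boundary.
The farthest pair is P_2–P_3 with squared distance 208. The circle on this segment as diameter has centre (0, -1) and r² = 208/4 = 52.
Check P_1: distance² to centre = 25 ≤ 52, so it lies inside.
All remaining points lie in this disk, and no smaller disk contains both endpoints, so this is the minimum enclosing circle.
r = √52 ≈ 7.21.

7.21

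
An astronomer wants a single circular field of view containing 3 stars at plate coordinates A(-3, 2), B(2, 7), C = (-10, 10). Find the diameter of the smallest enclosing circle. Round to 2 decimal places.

Side lengths²: AB² = 50, AC² = 113, BC² = 153.
Since BC² = 153 < 113 + 50 = 163, the triangle is acute, so the smallest enclosing circle is the circumcircle.
Circumcentre = (-4.1, 8.1), r² = 38.42.
Diameter = 2r = 2√(38.42) ≈ 12.40.

12.40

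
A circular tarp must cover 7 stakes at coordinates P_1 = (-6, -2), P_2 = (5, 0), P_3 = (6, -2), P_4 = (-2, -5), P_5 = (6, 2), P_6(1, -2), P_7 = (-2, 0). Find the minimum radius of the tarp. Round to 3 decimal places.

A smallest enclosing disk is always determined by at most three of the input points on its boundary.
The farthest pair is P_1–P_5 with squared distance 160. The circle on this segment as diameter has centre (0, 0) and r² = 160/4 = 40.
Check P_2: distance² to centre = 25 ≤ 40, so it lies inside.
All remaining points lie in this disk, and no smaller disk contains both endpoints, so this is the minimum enclosing circle.
r = √40 ≈ 6.325.

6.325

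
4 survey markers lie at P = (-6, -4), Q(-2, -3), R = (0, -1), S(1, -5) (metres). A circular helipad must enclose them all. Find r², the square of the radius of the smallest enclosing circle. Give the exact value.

2125/162

A smallest enclosing disk is always determined by at most three of the input points on its boundary.
The minimum enclosing circle is determined by three boundary points: P, R, S.
Their circumcentre is (-43/18, -67/18) with r² = 2125/162.
The farthest remaining point Q is at distance² 109/162 ≤ 2125/162.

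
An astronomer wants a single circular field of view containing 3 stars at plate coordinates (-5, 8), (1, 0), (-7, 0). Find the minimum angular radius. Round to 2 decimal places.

5.15

Call the three points A, B, C in the order given.
Side lengths²: AB² = 100, AC² = 68, BC² = 64.
Since AB² = 100 < 68 + 64 = 132, the triangle is acute, so the smallest enclosing circle is the circumcircle.
Circumcentre = (-3, 3.25), r² = 26.5625.
r = √(26.5625) ≈ 5.15.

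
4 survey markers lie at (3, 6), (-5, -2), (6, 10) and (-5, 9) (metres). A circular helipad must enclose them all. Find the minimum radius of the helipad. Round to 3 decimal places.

The farthest pair is (-5, -2)–(6, 10) with squared distance 265. The circle on this segment as diameter has centre (0.5, 4) and r² = 265/4 = 66.25.
Check (3, 6): distance² to centre = 10.25 ≤ 66.25, so it lies inside.
All remaining points lie in this disk, and no smaller disk contains both endpoints, so this is the minimum enclosing circle.
r = √(66.25) ≈ 8.139.

8.139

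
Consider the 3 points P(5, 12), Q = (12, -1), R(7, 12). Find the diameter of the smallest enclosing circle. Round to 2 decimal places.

Side lengths²: PQ² = 218, PR² = 4, QR² = 194.
Since PQ² = 218 ≥ 194 + 4 = 198, the angle opposite PQ is not acute, so the smallest enclosing circle has PQ as diameter.
Centre = midpoint of PQ = (8.5, 5.5), r² = 218/4 = 54.5.
Diameter = 2r = 2√(54.5) ≈ 14.76.

14.76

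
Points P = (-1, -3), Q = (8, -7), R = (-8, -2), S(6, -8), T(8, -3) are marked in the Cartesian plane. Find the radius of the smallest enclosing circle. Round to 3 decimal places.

8.382

By Welzl's lemma the MEC is supported by two points (diametrically opposite) or three points (on a circumcircle).
The farthest pair is Q–R with squared distance 281. The circle on this segment as diameter has centre (0, -4.5) and r² = 281/4 = 70.25.
Check P: distance² to centre = 3.25 ≤ 70.25, so it lies inside.
All remaining points lie in this disk, and no smaller disk contains both endpoints, so this is the minimum enclosing circle.
r = √(70.25) ≈ 8.382.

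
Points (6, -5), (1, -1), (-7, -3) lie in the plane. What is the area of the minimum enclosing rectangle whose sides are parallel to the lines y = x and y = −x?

In coordinates u = x + y, v = x − y the rectangle is axis-aligned; the map (x,y)→(u,v) scales areas by 2.
u-values: 1, 0, -10; range = 1 − (-10) = 11.
v-values: 11, 2, -4; range = 11 − (-4) = 15.
Area = (11 × 15) / 2 = 82.5.

82.5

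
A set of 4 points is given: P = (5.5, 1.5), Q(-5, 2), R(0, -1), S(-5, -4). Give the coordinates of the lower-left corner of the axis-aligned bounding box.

(-5, -4)

x-range [-5, 5.5], y-range [-4, 2].
The lower-left corner is (-5, -4).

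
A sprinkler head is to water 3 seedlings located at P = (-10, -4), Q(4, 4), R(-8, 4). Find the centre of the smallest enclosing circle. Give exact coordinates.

Side lengths²: PQ² = 260, PR² = 68, QR² = 144.
Since PQ² = 260 ≥ 144 + 68 = 212, the angle opposite PQ is not acute, so the smallest enclosing circle has PQ as diameter.
Centre = midpoint of PQ = (-3, 0), r² = 260/4 = 65.
Centre = (-3, 0).

(-3, 0)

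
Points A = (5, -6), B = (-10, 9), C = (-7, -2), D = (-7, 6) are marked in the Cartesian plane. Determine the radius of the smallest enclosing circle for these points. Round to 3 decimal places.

By Welzl's lemma the MEC is supported by two points (diametrically opposite) or three points (on a circumcircle).
The farthest pair is A–B with squared distance 450. The circle on this segment as diameter has centre (-2.5, 1.5) and r² = 450/4 = 112.5.
Check C: distance² to centre = 32.5 ≤ 112.5, so it lies inside.
All remaining points lie in this disk, and no smaller disk contains both endpoints, so this is the minimum enclosing circle.
r = √(112.5) ≈ 10.607.

10.607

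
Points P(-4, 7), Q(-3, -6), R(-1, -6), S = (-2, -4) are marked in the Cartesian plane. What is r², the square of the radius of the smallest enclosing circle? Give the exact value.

The farthest pair is P–R with squared distance 178. The circle on this segment as diameter has centre (-2.5, 0.5) and r² = 178/4 = 44.5.
Check Q: distance² to centre = 42.5 ≤ 44.5, so it lies inside.
All remaining points lie in this disk, and no smaller disk contains both endpoints, so this is the minimum enclosing circle.

44.5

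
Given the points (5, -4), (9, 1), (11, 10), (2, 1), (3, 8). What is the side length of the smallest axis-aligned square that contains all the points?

The bounding box has width 9 and height 14.
An axis-aligned square enclosing the set must have side ≥ max(width, height).
So the minimum side is max(9, 14) = 14.

14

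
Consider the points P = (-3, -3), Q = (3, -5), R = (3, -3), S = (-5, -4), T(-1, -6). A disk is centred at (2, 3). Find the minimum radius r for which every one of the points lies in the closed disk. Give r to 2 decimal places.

The required radius is the distance from (2, 3) to the farthest point.
Squared distances: 61, 65, 37, 98, 90.
Maximum is 98, attained at S.
r = √98 ≈ 9.90.

9.90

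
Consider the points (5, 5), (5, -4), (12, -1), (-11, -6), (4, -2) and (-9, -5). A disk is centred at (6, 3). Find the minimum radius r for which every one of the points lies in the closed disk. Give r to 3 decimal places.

19.235

The required radius is the distance from (6, 3) to the farthest point.
Squared distances: 5, 50, 52, 370, 29, 289.
Maximum is 370, attained at (-11, -6).
r = √370 ≈ 19.235.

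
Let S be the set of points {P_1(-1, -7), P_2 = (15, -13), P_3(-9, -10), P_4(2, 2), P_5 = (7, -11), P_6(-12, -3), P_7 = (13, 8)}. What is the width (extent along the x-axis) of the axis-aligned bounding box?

max x = 15, min x = -12, so width = 27.

27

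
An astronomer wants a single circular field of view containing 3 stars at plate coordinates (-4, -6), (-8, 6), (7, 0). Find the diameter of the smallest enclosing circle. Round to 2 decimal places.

16.41

Call the three points A, B, C in the order given.
Side lengths²: AB² = 160, AC² = 157, BC² = 261.
Since BC² = 261 < 160 + 157 = 317, the triangle is acute, so the smallest enclosing circle is the circumcircle.
Circumcentre = (-27/26, 43/26), r² = 22765/338.
Diameter = 2r = 2√(22765/338) ≈ 16.41.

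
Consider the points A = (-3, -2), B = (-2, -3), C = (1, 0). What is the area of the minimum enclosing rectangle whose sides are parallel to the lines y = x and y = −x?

6

In coordinates u = x + y, v = x − y the rectangle is axis-aligned; the map (x,y)→(u,v) scales areas by 2.
u-values: -5, -5, 1; range = 1 − (-5) = 6.
v-values: -1, 1, 1; range = 1 − (-1) = 2.
Area = (6 × 2) / 2 = 6.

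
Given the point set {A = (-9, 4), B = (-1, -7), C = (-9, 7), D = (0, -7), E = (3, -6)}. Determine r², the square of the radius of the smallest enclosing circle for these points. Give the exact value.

78.25

The minimum enclosing circle of a finite set is fixed by two of the points (as a diameter) or three (as a circumcircle).
The farthest pair is C–E with squared distance 313. The circle on this segment as diameter has centre (-3, 0.5) and r² = 313/4 = 78.25.
Check A: distance² to centre = 48.25 ≤ 78.25, so it lies inside.
All remaining points lie in this disk, and no smaller disk contains both endpoints, so this is the minimum enclosing circle.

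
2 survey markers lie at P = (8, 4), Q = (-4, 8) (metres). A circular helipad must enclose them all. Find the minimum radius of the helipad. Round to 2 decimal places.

The smallest circle enclosing two points has them as diameter endpoints.
Centre = midpoint = (2, 6); r² = |PQ|²/4 = 160/4 = 40.
r = √40 ≈ 6.32.

6.32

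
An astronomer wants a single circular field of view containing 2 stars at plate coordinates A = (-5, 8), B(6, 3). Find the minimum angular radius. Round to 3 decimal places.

The smallest circle enclosing two points has them as diameter endpoints.
Centre = midpoint = (0.5, 5.5); r² = |AB|²/4 = 146/4 = 36.5.
r = √(36.5) ≈ 6.042.

6.042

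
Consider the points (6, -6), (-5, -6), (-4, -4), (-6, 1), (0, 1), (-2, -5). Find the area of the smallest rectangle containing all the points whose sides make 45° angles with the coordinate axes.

In coordinates u = x + y, v = x − y the rectangle is axis-aligned; the map (x,y)→(u,v) scales areas by 2.
u-values: 0, -11, -8, -5, 1, -7; range = 1 − (-11) = 12.
v-values: 12, 1, 0, -7, -1, 3; range = 12 − (-7) = 19.
Area = (12 × 19) / 2 = 114.

114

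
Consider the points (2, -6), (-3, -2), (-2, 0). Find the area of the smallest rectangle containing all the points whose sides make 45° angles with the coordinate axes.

In coordinates u = x + y, v = x − y the rectangle is axis-aligned; the map (x,y)→(u,v) scales areas by 2.
u-values: -4, -5, -2; range = -2 − (-5) = 3.
v-values: 8, -1, -2; range = 8 − (-2) = 10.
Area = (3 × 10) / 2 = 15.

15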